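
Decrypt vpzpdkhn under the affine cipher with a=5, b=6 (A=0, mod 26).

dhjhpgvr

The inverse of 5 mod 26 is 21, since 5·21=105≡1. Apply D(y)=21·(y−6) mod 26:
v(21): 21·(21−6)=315≡3 → d
p(15): 21·(15−6)=189≡7 → h
z(25): 21·(25−6)=399≡9 → j
p(15): 21·(15−6)=189≡7 → h
d(3): 21·(3−6)=-63≡15 → p
k(10): 21·(10−6)=84≡6 → g
h(7): 21·(7−6)=21 → v
n(13): 21·(13−6)=147≡17 → r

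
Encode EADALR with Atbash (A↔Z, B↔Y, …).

E(4) → V(21)
A(0) → Z(25)
D(3) → W(22)
A(0) → Z(25)
L(11) → O(14)
R(17) → I(8)

VZWZOI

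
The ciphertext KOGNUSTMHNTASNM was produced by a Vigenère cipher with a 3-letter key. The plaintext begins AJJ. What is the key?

KFX

Subtract each crib letter from the matching ciphertext letter (mod 26):
K(10)−A(0)=10 → K
O(14)−J(9)=5 → F
G(6)−J(9)=-3≡23 → X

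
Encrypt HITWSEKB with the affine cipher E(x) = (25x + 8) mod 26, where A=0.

H(7): 25·7+8=183≡1 → B
I(8): 25·8+8=208≡0 → A
T(19): 25·19+8=483≡15 → P
W(22): 25·22+8=558≡12 → M
S(18): 25·18+8=458≡16 → Q
E(4): 25·4+8=108≡4 → E
K(10): 25·10+8=258≡24 → Y
B(1): 25·1+8=33≡7 → H

BAPMQEYH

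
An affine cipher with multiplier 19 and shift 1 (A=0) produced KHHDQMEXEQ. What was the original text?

VOOWJRHIHJ

The inverse of 19 mod 26 is 11, since 19·11=209≡1. Apply D(y)=11·(y−1) mod 26:
K(10): 11·(10−1)=99≡21 → V
H(7): 11·(7−1)=66≡14 → O
H(7): 11·(7−1)=66≡14 → O
D(3): 11·(3−1)=22 → W
Q(16): 11·(16−1)=165≡9 → J
M(12): 11·(12−1)=121≡17 → R
E(4): 11·(4−1)=33≡7 → H
X(23): 11·(23−1)=242≡8 → I
E(4): 11·(4−1)=33≡7 → H
Q(16): 11·(16−1)=165≡9 → J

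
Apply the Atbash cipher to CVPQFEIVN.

XEKJUVREM

C(2) → X(23)
V(21) → E(4)
P(15) → K(10)
Q(16) → J(9)
F(5) → U(20)
E(4) → V(21)
I(8) → R(17)
V(21) → E(4)
N(13) → M(12)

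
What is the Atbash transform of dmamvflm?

d(3) → w(22)
m(12) → n(13)
a(0) → z(25)
m(12) → n(13)
v(21) → e(4)
f(5) → u(20)
l(11) → o(14)
m(12) → n(13)

wnzneuon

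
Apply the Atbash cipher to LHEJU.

OSVQF

L(11) → O(14)
H(7) → S(18)
E(4) → V(21)
J(9) → Q(16)
U(20) → F(5)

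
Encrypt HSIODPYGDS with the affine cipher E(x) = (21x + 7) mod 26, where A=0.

YVTPSKRDSV

H(7): 21·7+7=154≡24 → Y
S(18): 21·18+7=385≡21 → V
I(8): 21·8+7=175≡19 → T
O(14): 21·14+7=301≡15 → P
D(3): 21·3+7=70≡18 → S
P(15): 21·15+7=322≡10 → K
Y(24): 21·24+7=511≡17 → R
G(6): 21·6+7=133≡3 → D
D(3): 21·3+7=70≡18 → S
S(18): 21·18+7=385≡21 → V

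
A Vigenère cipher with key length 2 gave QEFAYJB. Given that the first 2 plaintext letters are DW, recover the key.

NI

Subtract each crib letter from the matching ciphertext letter (mod 26):
Q(16)−D(3)=13 → N
E(4)−W(22)=-18≡8 → I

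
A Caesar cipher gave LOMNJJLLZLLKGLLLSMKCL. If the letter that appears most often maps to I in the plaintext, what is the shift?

3

The most frequent ciphertext letter is L (appears 9 times).
L is position 11; I is position 8.
Shift = 3.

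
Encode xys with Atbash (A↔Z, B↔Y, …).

x(23) → c(2)
y(24) → b(1)
s(18) → h(7)

cbh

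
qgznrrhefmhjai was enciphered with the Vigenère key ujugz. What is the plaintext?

wxfhsxykznnagc

Repeat the key across the ciphertext: ujugzujugzujug
q(16)−u(20): -4≡22 → w
g(6)−j(9): -3≡23 → x
z(25)−u(20): 5 → f
n(13)−g(6): 7 → h
r(17)−z(25): -8≡18 → s
r(17)−u(20): -3≡23 → x
h(7)−j(9): -2≡24 → y
e(4)−u(20): -16≡10 → k
f(5)−g(6): -1≡25 → z
m(12)−z(25): -13≡13 → n
h(7)−u(20): -13≡13 → n
j(9)−j(9): 0 → a
a(0)−u(20): -20≡6 → g
i(8)−g(6): 2 → c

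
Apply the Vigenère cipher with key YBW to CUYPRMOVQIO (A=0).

AVUNSIMWMGP

Repeat the key across the message: YBWYBWYBWYB
C(2)+Y(24): 26≡0 → A
U(20)+B(1): 21 → V
Y(24)+W(22): 46≡20 → U
P(15)+Y(24): 39≡13 → N
R(17)+B(1): 18 → S
M(12)+W(22): 34≡8 → I
O(14)+Y(24): 38≡12 → M
V(21)+B(1): 22 → W
Q(16)+W(22): 38≡12 → M
I(8)+Y(24): 32≡6 → G
O(14)+B(1): 15 → P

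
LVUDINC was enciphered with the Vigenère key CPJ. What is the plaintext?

JGLBTEA

Repeat the key across the ciphertext: CPJCPJC
L(11)−C(2): 9 → J
V(21)−P(15): 6 → G
U(20)−J(9): 11 → L
D(3)−C(2): 1 → B
I(8)−P(15): -7≡19 → T
N(13)−J(9): 4 → E
C(2)−C(2): 0 → A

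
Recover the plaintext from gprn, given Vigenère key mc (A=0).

Repeat the key across the ciphertext: mcmc
g(6)−m(12): -6≡20 → u
p(15)−c(2): 13 → n
r(17)−m(12): 5 → f
n(13)−c(2): 11 → l

unfl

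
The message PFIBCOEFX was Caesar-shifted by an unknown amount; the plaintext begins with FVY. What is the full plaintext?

FVYRSEUVN

From the crib: P(15)−F(5)=10, so the shift is 10.
Subtract 10 from each ciphertext letter:
P(15): 15−10=5 → F
F(5): 5−10=-5≡21 → V
I(8): 8−10=-2≡24 → Y
B(1): 1−10=-9≡17 → R
C(2): 2−10=-8≡18 → S
O(14): 14−10=4 → E
E(4): 4−10=-6≡20 → U
F(5): 5−10=-5≡21 → V
X(23): 23−10=13 → N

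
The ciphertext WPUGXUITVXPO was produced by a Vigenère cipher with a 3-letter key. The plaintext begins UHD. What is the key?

CIR

Subtract each crib letter from the matching ciphertext letter (mod 26):
W(22)−U(20)=2 → C
P(15)−H(7)=8 → I
U(20)−D(3)=17 → R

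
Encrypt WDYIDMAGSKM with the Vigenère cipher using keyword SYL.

Repeat the key across the message: SYLSYLSYLSY
W(22)+S(18): 40≡14 → O
D(3)+Y(24): 27≡1 → B
Y(24)+L(11): 35≡9 → J
I(8)+S(18): 26≡0 → A
D(3)+Y(24): 27≡1 → B
M(12)+L(11): 23 → X
A(0)+S(18): 18 → S
G(6)+Y(24): 30≡4 → E
S(18)+L(11): 29≡3 → D
K(10)+S(18): 28≡2 → C
M(12)+Y(24): 36≡10 → K

OBJABXSEDCK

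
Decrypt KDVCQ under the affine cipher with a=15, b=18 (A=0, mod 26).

WZVSM

The inverse of 15 mod 26 is 7, since 15·7=105≡1. Apply D(y)=7·(y−18) mod 26:
K(10): 7·(10−18)=-56≡22 → W
D(3): 7·(3−18)=-105≡25 → Z
V(21): 7·(21−18)=21 → V
C(2): 7·(2−18)=-112≡18 → S
Q(16): 7·(16−18)=-14≡12 → M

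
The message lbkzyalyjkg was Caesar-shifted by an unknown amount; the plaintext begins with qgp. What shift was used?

21

From the crib: l(11)−q(16)=-5≡21, so the shift is 21.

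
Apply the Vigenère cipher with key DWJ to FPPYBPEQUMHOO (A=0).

ILYBXYHMDPDXR

Repeat the key across the message: DWJDWJDWJDWJD
F(5)+D(3): 8 → I
P(15)+W(22): 37≡11 → L
P(15)+J(9): 24 → Y
Y(24)+D(3): 27≡1 → B
B(1)+W(22): 23 → X
P(15)+J(9): 24 → Y
E(4)+D(3): 7 → H
Q(16)+W(22): 38≡12 → M
U(20)+J(9): 29≡3 → D
M(12)+D(3): 15 → P
H(7)+W(22): 29≡3 → D
O(14)+J(9): 23 → X
O(14)+D(3): 17 → R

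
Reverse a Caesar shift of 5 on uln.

u(20): 20−5=15 → p
l(11): 11−5=6 → g
n(13): 13−5=8 → i

pgi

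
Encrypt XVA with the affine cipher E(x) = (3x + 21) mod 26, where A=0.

MGV

X(23): 3·23+21=90≡12 → M
V(21): 3·21+21=84≡6 → G
A(0): 3·0+21=21 → V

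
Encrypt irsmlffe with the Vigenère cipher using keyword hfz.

Repeat the key across the message: hfzhfzhf
i(8)+h(7): 15 → p
r(17)+f(5): 22 → w
s(18)+z(25): 43≡17 → r
m(12)+h(7): 19 → t
l(11)+f(5): 16 → q
f(5)+z(25): 30≡4 → e
f(5)+h(7): 12 → m
e(4)+f(5): 9 → j

pwrtqemj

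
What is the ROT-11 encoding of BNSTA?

MYDEL

B(1): 1+11=12 → M
N(13): 13+11=24 → Y
S(18): 18+11=29≡3 → D
T(19): 19+11=30≡4 → E
A(0): 0+11=11 → L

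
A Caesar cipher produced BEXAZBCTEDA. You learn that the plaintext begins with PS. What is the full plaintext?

From the crib: B(1)−P(15)=-14≡12, so the shift is 12.
Subtract 12 from each ciphertext letter:
B(1): 1−12=-11≡15 → P
E(4): 4−12=-8≡18 → S
X(23): 23−12=11 → L
A(0): 0−12=-12≡14 → O
Z(25): 25−12=13 → N
B(1): 1−12=-11≡15 → P
C(2): 2−12=-10≡16 → Q
T(19): 19−12=7 → H
E(4): 4−12=-8≡18 → S
D(3): 3−12=-9≡17 → R
A(0): 0−12=-12≡14 → O

PSLONPQHSRO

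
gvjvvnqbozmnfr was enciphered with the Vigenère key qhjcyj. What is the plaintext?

qoatxeaufxoepk

Repeat the key across the ciphertext: qhjcyjqhjcyjqh
g(6)−q(16): -10≡16 → q
v(21)−h(7): 14 → o
j(9)−j(9): 0 → a
v(21)−c(2): 19 → t
v(21)−y(24): -3≡23 → x
n(13)−j(9): 4 → e
q(16)−q(16): 0 → a
b(1)−h(7): -6≡20 → u
o(14)−j(9): 5 → f
z(25)−c(2): 23 → x
m(12)−y(24): -12≡14 → o
n(13)−j(9): 4 → e
f(5)−q(16): -11≡15 → p
r(17)−h(7): 10 → k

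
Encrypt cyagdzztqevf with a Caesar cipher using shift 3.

fbdjgccwthyi

c(2): 2+3=5 → f
y(24): 24+3=27≡1 → b
a(0): 0+3=3 → d
g(6): 6+3=9 → j
d(3): 3+3=6 → g
z(25): 25+3=28≡2 → c
z(25): 25+3=28≡2 → c
t(19): 19+3=22 → w
q(16): 16+3=19 → t
e(4): 4+3=7 → h
v(21): 21+3=24 → y
f(5): 5+3=8 → i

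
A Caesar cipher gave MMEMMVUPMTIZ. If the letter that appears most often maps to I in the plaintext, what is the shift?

The most frequent ciphertext letter is M (appears 5 times).
M is position 12; I is position 8.
Shift = 4.

4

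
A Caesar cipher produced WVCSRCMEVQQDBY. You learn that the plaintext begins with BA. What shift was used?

From the crib: W(22)−B(1)=21, so the shift is 21.

21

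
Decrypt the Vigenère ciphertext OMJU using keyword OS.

Repeat the key across the ciphertext: OSOS
O(14)−O(14): 0 → A
M(12)−S(18): -6≡20 → U
J(9)−O(14): -5≡21 → V
U(20)−S(18): 2 → C

AUVC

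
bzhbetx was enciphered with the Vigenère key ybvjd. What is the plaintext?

Repeat the key across the ciphertext: ybvjdyb
b(1)−y(24): -23≡3 → d
z(25)−b(1): 24 → y
h(7)−v(21): -14≡12 → m
b(1)−j(9): -8≡18 → s
e(4)−d(3): 1 → b
t(19)−y(24): -5≡21 → v
x(23)−b(1): 22 → w

dymsbvw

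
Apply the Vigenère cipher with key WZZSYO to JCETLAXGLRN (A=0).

Repeat the key across the message: WZZSYOWZZSY
J(9)+W(22): 31≡5 → F
C(2)+Z(25): 27≡1 → B
E(4)+Z(25): 29≡3 → D
T(19)+S(18): 37≡11 → L
L(11)+Y(24): 35≡9 → J
A(0)+O(14): 14 → O
X(23)+W(22): 45≡19 → T
G(6)+Z(25): 31≡5 → F
L(11)+Z(25): 36≡10 → K
R(17)+S(18): 35≡9 → J
N(13)+Y(24): 37≡11 → L

FBDLJOTFKJL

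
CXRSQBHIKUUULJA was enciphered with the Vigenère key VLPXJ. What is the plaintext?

Repeat the key across the ciphertext: VLPXJVLPXJVLPXJ
C(2)−V(21): -19≡7 → H
X(23)−L(11): 12 → M
R(17)−P(15): 2 → C
S(18)−X(23): -5≡21 → V
Q(16)−J(9): 7 → H
B(1)−V(21): -20≡6 → G
H(7)−L(11): -4≡22 → W
I(8)−P(15): -7≡19 → T
K(10)−X(23): -13≡13 → N
U(20)−J(9): 11 → L
U(20)−V(21): -1≡25 → Z
U(20)−L(11): 9 → J
L(11)−P(15): -4≡22 → W
J(9)−X(23): -14≡12 → M
A(0)−J(9): -9≡17 → R

HMCVHGWTNLZJWMR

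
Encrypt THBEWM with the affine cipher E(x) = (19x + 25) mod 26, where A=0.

T(19): 19·19+25=386≡22 → W
H(7): 19·7+25=158≡2 → C
B(1): 19·1+25=44≡18 → S
E(4): 19·4+25=101≡23 → X
W(22): 19·22+25=443≡1 → B
M(12): 19·12+25=253≡19 → T

WCSXBT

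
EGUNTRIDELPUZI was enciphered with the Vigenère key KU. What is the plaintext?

UMKTJXYJURFAPO

Repeat the key across the ciphertext: KUKUKUKUKUKUKU
E(4)−K(10): -6≡20 → U
G(6)−U(20): -14≡12 → M
U(20)−K(10): 10 → K
N(13)−U(20): -7≡19 → T
T(19)−K(10): 9 → J
R(17)−U(20): -3≡23 → X
I(8)−K(10): -2≡24 → Y
D(3)−U(20): -17≡9 → J
E(4)−K(10): -6≡20 → U
L(11)−U(20): -9≡17 → R
P(15)−K(10): 5 → F
U(20)−U(20): 0 → A
Z(25)−K(10): 15 → P
I(8)−U(20): -12≡14 → O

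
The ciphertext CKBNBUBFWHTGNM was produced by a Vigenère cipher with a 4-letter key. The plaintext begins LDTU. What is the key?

Subtract each crib letter from the matching ciphertext letter (mod 26):
C(2)−L(11)=-9≡17 → R
K(10)−D(3)=7 → H
B(1)−T(19)=-18≡8 → I
N(13)−U(20)=-7≡19 → T

RHIT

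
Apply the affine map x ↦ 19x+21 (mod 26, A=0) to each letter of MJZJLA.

PKCKWV

M(12): 19·12+21=249≡15 → P
J(9): 19·9+21=192≡10 → K
Z(25): 19·25+21=496≡2 → C
J(9): 19·9+21=192≡10 → K
L(11): 19·11+21=230≡22 → W
A(0): 19·0+21=21 → V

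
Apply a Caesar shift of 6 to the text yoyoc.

y(24): 24+6=30≡4 → e
o(14): 14+6=20 → u
y(24): 24+6=30≡4 → e
o(14): 14+6=20 → u
c(2): 2+6=8 → i

eueui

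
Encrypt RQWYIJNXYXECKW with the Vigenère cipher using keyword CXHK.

TNDIKGUHAULMMT

Repeat the key across the message: CXHKCXHKCXHKCX
R(17)+C(2): 19 → T
Q(16)+X(23): 39≡13 → N
W(22)+H(7): 29≡3 → D
Y(24)+K(10): 34≡8 → I
I(8)+C(2): 10 → K
J(9)+X(23): 32≡6 → G
N(13)+H(7): 20 → U
X(23)+K(10): 33≡7 → H
Y(24)+C(2): 26≡0 → A
X(23)+X(23): 46≡20 → U
E(4)+H(7): 11 → L
C(2)+K(10): 12 → M
K(10)+C(2): 12 → M
W(22)+X(23): 45≡19 → T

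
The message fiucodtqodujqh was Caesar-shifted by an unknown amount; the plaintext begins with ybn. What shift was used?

7

From the crib: f(5)−y(24)=-19≡7, so the shift is 7.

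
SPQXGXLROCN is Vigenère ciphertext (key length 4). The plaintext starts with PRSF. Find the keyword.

DYYS

Subtract each crib letter from the matching ciphertext letter (mod 26):
S(18)−P(15)=3 → D
P(15)−R(17)=-2≡24 → Y
Q(16)−S(18)=-2≡24 → Y
X(23)−F(5)=18 → S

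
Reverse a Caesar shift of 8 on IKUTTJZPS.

ACMLLBRHK

I(8): 8−8=0 → A
K(10): 10−8=2 → C
U(20): 20−8=12 → M
T(19): 19−8=11 → L
T(19): 19−8=11 → L
J(9): 9−8=1 → B
Z(25): 25−8=17 → R
P(15): 15−8=7 → H
S(18): 18−8=10 → K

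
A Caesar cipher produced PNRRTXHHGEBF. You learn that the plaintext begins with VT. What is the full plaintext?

VTXXZDNNMKHL

From the crib: P(15)−V(21)=-6≡20, so the shift is 20.
Subtract 20 from each ciphertext letter:
P(15): 15−20=-5≡21 → V
N(13): 13−20=-7≡19 → T
R(17): 17−20=-3≡23 → X
R(17): 17−20=-3≡23 → X
T(19): 19−20=-1≡25 → Z
X(23): 23−20=3 → D
H(7): 7−20=-13≡13 → N
H(7): 7−20=-13≡13 → N
G(6): 6−20=-14≡12 → M
E(4): 4−20=-16≡10 → K
B(1): 1−20=-19≡7 → H
F(5): 5−20=-15≡11 → L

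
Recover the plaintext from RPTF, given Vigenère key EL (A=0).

Repeat the key across the ciphertext: ELEL
R(17)−E(4): 13 → N
P(15)−L(11): 4 → E
T(19)−E(4): 15 → P
F(5)−L(11): -6≡20 → U

NEPU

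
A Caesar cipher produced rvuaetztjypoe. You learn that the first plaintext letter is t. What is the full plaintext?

From the crib: r(17)−t(19)=-2≡24, so the shift is 24.
Subtract 24 from each ciphertext letter:
r(17): 17−24=-7≡19 → t
v(21): 21−24=-3≡23 → x
u(20): 20−24=-4≡22 → w
a(0): 0−24=-24≡2 → c
e(4): 4−24=-20≡6 → g
t(19): 19−24=-5≡21 → v
z(25): 25−24=1 → b
t(19): 19−24=-5≡21 → v
j(9): 9−24=-15≡11 → l
y(24): 24−24=0 → a
p(15): 15−24=-9≡17 → r
o(14): 14−24=-10≡16 → q
e(4): 4−24=-20≡6 → g

txwcgvbvlarqg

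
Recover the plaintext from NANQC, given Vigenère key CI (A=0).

Repeat the key across the ciphertext: CICIC
N(13)−C(2): 11 → L
A(0)−I(8): -8≡18 → S
N(13)−C(2): 11 → L
Q(16)−I(8): 8 → I
C(2)−C(2): 0 → A

LSLIA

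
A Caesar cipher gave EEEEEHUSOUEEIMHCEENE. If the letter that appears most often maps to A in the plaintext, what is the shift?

4

The most frequent ciphertext letter is E (appears 10 times).
E is position 4; A is position 0.
Shift = 4.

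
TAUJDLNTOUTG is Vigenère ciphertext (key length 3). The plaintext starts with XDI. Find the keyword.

WXM

Subtract each crib letter from the matching ciphertext letter (mod 26):
T(19)−X(23)=-4≡22 → W
A(0)−D(3)=-3≡23 → X
U(20)−I(8)=12 → M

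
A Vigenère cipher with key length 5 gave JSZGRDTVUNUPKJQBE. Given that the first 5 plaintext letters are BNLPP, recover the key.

IFORC

Subtract each crib letter from the matching ciphertext letter (mod 26):
J(9)−B(1)=8 → I
S(18)−N(13)=5 → F
Z(25)−L(11)=14 → O
G(6)−P(15)=-9≡17 → R
R(17)−P(15)=2 → C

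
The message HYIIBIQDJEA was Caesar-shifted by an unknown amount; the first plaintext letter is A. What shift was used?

From the crib: H(7)−A(0)=7, so the shift is 7.

7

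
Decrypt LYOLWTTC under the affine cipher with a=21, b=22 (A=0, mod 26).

The inverse of 21 mod 26 is 5, since 21·5=105≡1. Apply D(y)=5·(y−22) mod 26:
L(11): 5·(11−22)=-55≡23 → X
Y(24): 5·(24−22)=10 → K
O(14): 5·(14−22)=-40≡12 → M
L(11): 5·(11−22)=-55≡23 → X
W(22): 5·(22−22)=0 → A
T(19): 5·(19−22)=-15≡11 → L
T(19): 5·(19−22)=-15≡11 → L
C(2): 5·(2−22)=-100≡4 → E

XKMXALLE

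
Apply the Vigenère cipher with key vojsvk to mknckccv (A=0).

Repeat the key across the message: vojsvkvo
m(12)+v(21): 33≡7 → h
k(10)+o(14): 24 → y
n(13)+j(9): 22 → w
c(2)+s(18): 20 → u
k(10)+v(21): 31≡5 → f
c(2)+k(10): 12 → m
c(2)+v(21): 23 → x
v(21)+o(14): 35≡9 → j

hywufmxj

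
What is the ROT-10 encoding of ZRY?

Z(25): 25+10=35≡9 → J
R(17): 17+10=27≡1 → B
Y(24): 24+10=34≡8 → I

JBI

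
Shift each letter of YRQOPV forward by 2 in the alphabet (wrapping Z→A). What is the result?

ATSQRX

Y(24): 24+2=26≡0 → A
R(17): 17+2=19 → T
Q(16): 16+2=18 → S
O(14): 14+2=16 → Q
P(15): 15+2=17 → R
V(21): 21+2=23 → X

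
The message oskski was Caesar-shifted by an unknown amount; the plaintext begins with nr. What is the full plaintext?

From the crib: o(14)−n(13)=1, so the shift is 1.
Subtract 1 from each ciphertext letter:
o(14): 14−1=13 → n
s(18): 18−1=17 → r
k(10): 10−1=9 → j
s(18): 18−1=17 → r
k(10): 10−1=9 → j
i(8): 8−1=7 → h

nrjrjh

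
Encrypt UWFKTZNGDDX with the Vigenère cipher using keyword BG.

VCGQUFOMEJY

Repeat the key across the message: BGBGBGBGBGB
U(20)+B(1): 21 → V
W(22)+G(6): 28≡2 → C
F(5)+B(1): 6 → G
K(10)+G(6): 16 → Q
T(19)+B(1): 20 → U
Z(25)+G(6): 31≡5 → F
N(13)+B(1): 14 → O
G(6)+G(6): 12 → M
D(3)+B(1): 4 → E
D(3)+G(6): 9 → J
X(23)+B(1): 24 → Y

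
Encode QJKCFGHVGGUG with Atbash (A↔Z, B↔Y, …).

Q(16) → J(9)
J(9) → Q(16)
K(10) → P(15)
C(2) → X(23)
F(5) → U(20)
G(6) → T(19)
H(7) → S(18)
V(21) → E(4)
G(6) → T(19)
G(6) → T(19)
U(20) → F(5)
G(6) → T(19)

JQPXUTSETTFT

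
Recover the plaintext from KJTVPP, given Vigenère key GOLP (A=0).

Repeat the key across the ciphertext: GOLPGO
K(10)−G(6): 4 → E
J(9)−O(14): -5≡21 → V
T(19)−L(11): 8 → I
V(21)−P(15): 6 → G
P(15)−G(6): 9 → J
P(15)−O(14): 1 → B

EVIGJB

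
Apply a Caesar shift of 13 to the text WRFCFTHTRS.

W(22): 22+13=35≡9 → J
R(17): 17+13=30≡4 → E
F(5): 5+13=18 → S
C(2): 2+13=15 → P
F(5): 5+13=18 → S
T(19): 19+13=32≡6 → G
H(7): 7+13=20 → U
T(19): 19+13=32≡6 → G
R(17): 17+13=30≡4 → E
S(18): 18+13=31≡5 → F

JESPSGUGEF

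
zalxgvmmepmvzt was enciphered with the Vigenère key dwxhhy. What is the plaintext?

Repeat the key across the ciphertext: dwxhhydwxhhydw
z(25)−d(3): 22 → w
a(0)−w(22): -22≡4 → e
l(11)−x(23): -12≡14 → o
x(23)−h(7): 16 → q
g(6)−h(7): -1≡25 → z
v(21)−y(24): -3≡23 → x
m(12)−d(3): 9 → j
m(12)−w(22): -10≡16 → q
e(4)−x(23): -19≡7 → h
p(15)−h(7): 8 → i
m(12)−h(7): 5 → f
v(21)−y(24): -3≡23 → x
z(25)−d(3): 22 → w
t(19)−w(22): -3≡23 → x

weoqzxjqhifxwx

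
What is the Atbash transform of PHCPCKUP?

KSXKXPFK

P(15) → K(10)
H(7) → S(18)
C(2) → X(23)
P(15) → K(10)
C(2) → X(23)
K(10) → P(15)
U(20) → F(5)
P(15) → K(10)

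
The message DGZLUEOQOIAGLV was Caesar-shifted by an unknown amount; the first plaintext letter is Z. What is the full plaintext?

From the crib: D(3)−Z(25)=-22≡4, so the shift is 4.
Subtract 4 from each ciphertext letter:
D(3): 3−4=-1≡25 → Z
G(6): 6−4=2 → C
Z(25): 25−4=21 → V
L(11): 11−4=7 → H
U(20): 20−4=16 → Q
E(4): 4−4=0 → A
O(14): 14−4=10 → K
Q(16): 16−4=12 → M
O(14): 14−4=10 → K
I(8): 8−4=4 → E
A(0): 0−4=-4≡22 → W
G(6): 6−4=2 → C
L(11): 11−4=7 → H
V(21): 21−4=17 → R

ZCVHQAKMKEWCHR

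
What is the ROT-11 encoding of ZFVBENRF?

KQGMPYCQ

Z(25): 25+11=36≡10 → K
F(5): 5+11=16 → Q
V(21): 21+11=32≡6 → G
B(1): 1+11=12 → M
E(4): 4+11=15 → P
N(13): 13+11=24 → Y
R(17): 17+11=28≡2 → C
F(5): 5+11=16 → Q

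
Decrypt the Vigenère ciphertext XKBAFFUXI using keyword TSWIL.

Repeat the key across the ciphertext: TSWILTSWI
X(23)−T(19): 4 → E
K(10)−S(18): -8≡18 → S
B(1)−W(22): -21≡5 → F
A(0)−I(8): -8≡18 → S
F(5)−L(11): -6≡20 → U
F(5)−T(19): -14≡12 → M
U(20)−S(18): 2 → C
X(23)−W(22): 1 → B
I(8)−I(8): 0 → A

ESFSUMCBA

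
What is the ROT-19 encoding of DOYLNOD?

WHREGHW

D(3): 3+19=22 → W
O(14): 14+19=33≡7 → H
Y(24): 24+19=43≡17 → R
L(11): 11+19=30≡4 → E
N(13): 13+19=32≡6 → G
O(14): 14+19=33≡7 → H
D(3): 3+19=22 → W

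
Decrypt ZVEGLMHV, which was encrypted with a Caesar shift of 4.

Z(25): 25−4=21 → V
V(21): 21−4=17 → R
E(4): 4−4=0 → A
G(6): 6−4=2 → C
L(11): 11−4=7 → H
M(12): 12−4=8 → I
H(7): 7−4=3 → D
V(21): 21−4=17 → R

VRACHIDR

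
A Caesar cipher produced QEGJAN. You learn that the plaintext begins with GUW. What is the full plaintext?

From the crib: Q(16)−G(6)=10, so the shift is 10.
Subtract 10 from each ciphertext letter:
Q(16): 16−10=6 → G
E(4): 4−10=-6≡20 → U
G(6): 6−10=-4≡22 → W
J(9): 9−10=-1≡25 → Z
A(0): 0−10=-10≡16 → Q
N(13): 13−10=3 → D

GUWZQD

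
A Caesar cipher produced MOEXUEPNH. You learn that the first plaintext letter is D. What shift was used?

9

From the crib: M(12)−D(3)=9, so the shift is 9.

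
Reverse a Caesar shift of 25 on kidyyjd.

k(10): 10−25=-15≡11 → l
i(8): 8−25=-17≡9 → j
d(3): 3−25=-22≡4 → e
y(24): 24−25=-1≡25 → z
y(24): 24−25=-1≡25 → z
j(9): 9−25=-16≡10 → k
d(3): 3−25=-22≡4 → e

ljezzke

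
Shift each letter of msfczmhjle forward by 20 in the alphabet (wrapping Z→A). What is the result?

gmzwtgbdfy

m(12): 12+20=32≡6 → g
s(18): 18+20=38≡12 → m
f(5): 5+20=25 → z
c(2): 2+20=22 → w
z(25): 25+20=45≡19 → t
m(12): 12+20=32≡6 → g
h(7): 7+20=27≡1 → b
j(9): 9+20=29≡3 → d
l(11): 11+20=31≡5 → f
e(4): 4+20=24 → y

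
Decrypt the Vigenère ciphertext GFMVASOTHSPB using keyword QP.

Repeat the key across the ciphertext: QPQPQPQPQPQP
G(6)−Q(16): -10≡16 → Q
F(5)−P(15): -10≡16 → Q
M(12)−Q(16): -4≡22 → W
V(21)−P(15): 6 → G
A(0)−Q(16): -16≡10 → K
S(18)−P(15): 3 → D
O(14)−Q(16): -2≡24 → Y
T(19)−P(15): 4 → E
H(7)−Q(16): -9≡17 → R
S(18)−P(15): 3 → D
P(15)−Q(16): -1≡25 → Z
B(1)−P(15): -14≡12 → M

QQWGKDYERDZM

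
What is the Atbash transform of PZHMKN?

P(15) → K(10)
Z(25) → A(0)
H(7) → S(18)
M(12) → N(13)
K(10) → P(15)
N(13) → M(12)

KASNPM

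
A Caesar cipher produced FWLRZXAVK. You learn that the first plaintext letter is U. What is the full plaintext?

From the crib: F(5)−U(20)=-15≡11, so the shift is 11.
Subtract 11 from each ciphertext letter:
F(5): 5−11=-6≡20 → U
W(22): 22−11=11 → L
L(11): 11−11=0 → A
R(17): 17−11=6 → G
Z(25): 25−11=14 → O
X(23): 23−11=12 → M
A(0): 0−11=-11≡15 → P
V(21): 21−11=10 → K
K(10): 10−11=-1≡25 → Z

ULAGOMPKZ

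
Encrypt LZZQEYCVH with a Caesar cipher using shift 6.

L(11): 11+6=17 → R
Z(25): 25+6=31≡5 → F
Z(25): 25+6=31≡5 → F
Q(16): 16+6=22 → W
E(4): 4+6=10 → K
Y(24): 24+6=30≡4 → E
C(2): 2+6=8 → I
V(21): 21+6=27≡1 → B
H(7): 7+6=13 → N

RFFWKEIBN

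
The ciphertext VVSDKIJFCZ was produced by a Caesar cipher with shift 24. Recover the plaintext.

V(21): 21−24=-3≡23 → X
V(21): 21−24=-3≡23 → X
S(18): 18−24=-6≡20 → U
D(3): 3−24=-21≡5 → F
K(10): 10−24=-14≡12 → M
I(8): 8−24=-16≡10 → K
J(9): 9−24=-15≡11 → L
F(5): 5−24=-19≡7 → H
C(2): 2−24=-22≡4 → E
Z(25): 25−24=1 → B

XXUFMKLHEB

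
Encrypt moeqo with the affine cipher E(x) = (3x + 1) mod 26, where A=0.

lrnxr

m(12): 3·12+1=37≡11 → l
o(14): 3·14+1=43≡17 → r
e(4): 3·4+1=13 → n
q(16): 3·16+1=49≡23 → x
o(14): 3·14+1=43≡17 → r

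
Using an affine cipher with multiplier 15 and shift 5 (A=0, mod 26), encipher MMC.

M(12): 15·12+5=185≡3 → D
M(12): 15·12+5=185≡3 → D
C(2): 15·2+5=35≡9 → J

DDJ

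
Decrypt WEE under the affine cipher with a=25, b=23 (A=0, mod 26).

The inverse of 25 mod 26 is 25, since 25·25=625≡1. Apply D(y)=25·(y−23) mod 26:
W(22): 25·(22−23)=-25≡1 → B
E(4): 25·(4−23)=-475≡19 → T
E(4): 25·(4−23)=-475≡19 → T

BTT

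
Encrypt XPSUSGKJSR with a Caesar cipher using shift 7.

X(23): 23+7=30≡4 → E
P(15): 15+7=22 → W
S(18): 18+7=25 → Z
U(20): 20+7=27≡1 → B
S(18): 18+7=25 → Z
G(6): 6+7=13 → N
K(10): 10+7=17 → R
J(9): 9+7=16 → Q
S(18): 18+7=25 → Z
R(17): 17+7=24 → Y

EWZBZNRQZY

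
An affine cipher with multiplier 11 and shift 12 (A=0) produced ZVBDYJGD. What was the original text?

The inverse of 11 mod 26 is 19, since 11·19=209≡1. Apply D(y)=19·(y−12) mod 26:
Z(25): 19·(25−12)=247≡13 → N
V(21): 19·(21−12)=171≡15 → P
B(1): 19·(1−12)=-209≡25 → Z
D(3): 19·(3−12)=-171≡11 → L
Y(24): 19·(24−12)=228≡20 → U
J(9): 19·(9−12)=-57≡21 → V
G(6): 19·(6−12)=-114≡16 → Q
D(3): 19·(3−12)=-171≡11 → L

NPZLUVQL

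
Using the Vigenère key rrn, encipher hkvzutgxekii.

Repeat the key across the message: rrnrrnrrnrrn
h(7)+r(17): 24 → y
k(10)+r(17): 27≡1 → b
v(21)+n(13): 34≡8 → i
z(25)+r(17): 42≡16 → q
u(20)+r(17): 37≡11 → l
t(19)+n(13): 32≡6 → g
g(6)+r(17): 23 → x
x(23)+r(17): 40≡14 → o
e(4)+n(13): 17 → r
k(10)+r(17): 27≡1 → b
i(8)+r(17): 25 → z
i(8)+n(13): 21 → v

ybiqlgxorbzv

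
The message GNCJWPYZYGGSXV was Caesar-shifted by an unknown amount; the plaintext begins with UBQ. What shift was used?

12

From the crib: G(6)−U(20)=-14≡12, so the shift is 12.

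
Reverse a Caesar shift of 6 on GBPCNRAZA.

G(6): 6−6=0 → A
B(1): 1−6=-5≡21 → V
P(15): 15−6=9 → J
C(2): 2−6=-4≡22 → W
N(13): 13−6=7 → H
R(17): 17−6=11 → L
A(0): 0−6=-6≡20 → U
Z(25): 25−6=19 → T
A(0): 0−6=-6≡20 → U

AVJWHLUTU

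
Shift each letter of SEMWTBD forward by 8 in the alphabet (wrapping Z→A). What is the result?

AMUEBJL

S(18): 18+8=26≡0 → A
E(4): 4+8=12 → M
M(12): 12+8=20 → U
W(22): 22+8=30≡4 → E
T(19): 19+8=27≡1 → B
B(1): 1+8=9 → J
D(3): 3+8=11 → L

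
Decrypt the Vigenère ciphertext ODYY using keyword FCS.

Repeat the key across the ciphertext: FCSF
O(14)−F(5): 9 → J
D(3)−C(2): 1 → B
Y(24)−S(18): 6 → G
Y(24)−F(5): 19 → T

JBGT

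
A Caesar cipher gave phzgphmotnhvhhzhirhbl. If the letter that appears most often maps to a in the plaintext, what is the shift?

The most frequent ciphertext letter is h (appears 7 times).
h is position 7; a is position 0.
Shift = 7.

7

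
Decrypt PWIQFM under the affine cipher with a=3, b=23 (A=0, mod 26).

The inverse of 3 mod 26 is 9, since 3·9=27≡1. Apply D(y)=9·(y−23) mod 26:
P(15): 9·(15−23)=-72≡6 → G
W(22): 9·(22−23)=-9≡17 → R
I(8): 9·(8−23)=-135≡21 → V
Q(16): 9·(16−23)=-63≡15 → P
F(5): 9·(5−23)=-162≡20 → U
M(12): 9·(12−23)=-99≡5 → F

GRVPUF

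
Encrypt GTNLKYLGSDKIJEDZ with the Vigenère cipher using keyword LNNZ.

RGAKVLYFDQXHURQY

Repeat the key across the message: LNNZLNNZLNNZLNNZ
G(6)+L(11): 17 → R
T(19)+N(13): 32≡6 → G
N(13)+N(13): 26≡0 → A
L(11)+Z(25): 36≡10 → K
K(10)+L(11): 21 → V
Y(24)+N(13): 37≡11 → L
L(11)+N(13): 24 → Y
G(6)+Z(25): 31≡5 → F
S(18)+L(11): 29≡3 → D
D(3)+N(13): 16 → Q
K(10)+N(13): 23 → X
I(8)+Z(25): 33≡7 → H
J(9)+L(11): 20 → U
E(4)+N(13): 17 → R
D(3)+N(13): 16 → Q
Z(25)+Z(25): 50≡24 → Y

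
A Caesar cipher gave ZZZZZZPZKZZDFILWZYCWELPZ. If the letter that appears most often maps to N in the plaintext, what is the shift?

12

The most frequent ciphertext letter is Z (appears 11 times).
Z is position 25; N is position 13.
Shift = 12.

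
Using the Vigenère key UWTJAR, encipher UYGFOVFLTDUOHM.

OUZOOMZHMMUFBI

Repeat the key across the message: UWTJARUWTJARUW
U(20)+U(20): 40≡14 → O
Y(24)+W(22): 46≡20 → U
G(6)+T(19): 25 → Z
F(5)+J(9): 14 → O
O(14)+A(0): 14 → O
V(21)+R(17): 38≡12 → M
F(5)+U(20): 25 → Z
L(11)+W(22): 33≡7 → H
T(19)+T(19): 38≡12 → M
D(3)+J(9): 12 → M
U(20)+A(0): 20 → U
O(14)+R(17): 31≡5 → F
H(7)+U(20): 27≡1 → B
M(12)+W(22): 34≡8 → I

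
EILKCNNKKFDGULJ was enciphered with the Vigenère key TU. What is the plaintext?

LOSQJTUQRLKMBRQ

Repeat the key across the ciphertext: TUTUTUTUTUTUTUT
E(4)−T(19): -15≡11 → L
I(8)−U(20): -12≡14 → O
L(11)−T(19): -8≡18 → S
K(10)−U(20): -10≡16 → Q
C(2)−T(19): -17≡9 → J
N(13)−U(20): -7≡19 → T
N(13)−T(19): -6≡20 → U
K(10)−U(20): -10≡16 → Q
K(10)−T(19): -9≡17 → R
F(5)−U(20): -15≡11 → L
D(3)−T(19): -16≡10 → K
G(6)−U(20): -14≡12 → M
U(20)−T(19): 1 → B
L(11)−U(20): -9≡17 → R
J(9)−T(19): -10≡16 → Q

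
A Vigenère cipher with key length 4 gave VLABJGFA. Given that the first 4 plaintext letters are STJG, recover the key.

Subtract each crib letter from the matching ciphertext letter (mod 26):
V(21)−S(18)=3 → D
L(11)−T(19)=-8≡18 → S
A(0)−J(9)=-9≡17 → R
B(1)−G(6)=-5≡21 → V

DSRV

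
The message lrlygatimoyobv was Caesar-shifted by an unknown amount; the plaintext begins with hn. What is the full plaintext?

hnhucwpeikukxr

From the crib: l(11)−h(7)=4, so the shift is 4.
Subtract 4 from each ciphertext letter:
l(11): 11−4=7 → h
r(17): 17−4=13 → n
l(11): 11−4=7 → h
y(24): 24−4=20 → u
g(6): 6−4=2 → c
a(0): 0−4=-4≡22 → w
t(19): 19−4=15 → p
i(8): 8−4=4 → e
m(12): 12−4=8 → i
o(14): 14−4=10 → k
y(24): 24−4=20 → u
o(14): 14−4=10 → k
b(1): 1−4=-3≡23 → x
v(21): 21−4=17 → r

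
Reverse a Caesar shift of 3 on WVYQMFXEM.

TSVNJCUBJ

W(22): 22−3=19 → T
V(21): 21−3=18 → S
Y(24): 24−3=21 → V
Q(16): 16−3=13 → N
M(12): 12−3=9 → J
F(5): 5−3=2 → C
X(23): 23−3=20 → U
E(4): 4−3=1 → B
M(12): 12−3=9 → J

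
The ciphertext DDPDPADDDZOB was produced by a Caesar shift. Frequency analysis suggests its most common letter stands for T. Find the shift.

10

The most frequent ciphertext letter is D (appears 6 times).
D is position 3; T is position 19.
Shift = -16≡10.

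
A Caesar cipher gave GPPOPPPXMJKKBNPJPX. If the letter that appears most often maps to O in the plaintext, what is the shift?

The most frequent ciphertext letter is P (appears 7 times).
P is position 15; O is position 14.
Shift = 1.

1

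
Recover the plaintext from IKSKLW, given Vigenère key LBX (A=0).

XJVZKZ

Repeat the key across the ciphertext: LBXLBX
I(8)−L(11): -3≡23 → X
K(10)−B(1): 9 → J
S(18)−X(23): -5≡21 → V
K(10)−L(11): -1≡25 → Z
L(11)−B(1): 10 → K
W(22)−X(23): -1≡25 → Z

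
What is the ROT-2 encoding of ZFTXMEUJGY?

Z(25): 25+2=27≡1 → B
F(5): 5+2=7 → H
T(19): 19+2=21 → V
X(23): 23+2=25 → Z
M(12): 12+2=14 → O
E(4): 4+2=6 → G
U(20): 20+2=22 → W
J(9): 9+2=11 → L
G(6): 6+2=8 → I
Y(24): 24+2=26≡0 → A

BHVZOGWLIA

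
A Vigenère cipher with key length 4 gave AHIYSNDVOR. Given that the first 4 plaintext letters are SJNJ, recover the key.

IYVP

Subtract each crib letter from the matching ciphertext letter (mod 26):
A(0)−S(18)=-18≡8 → I
H(7)−J(9)=-2≡24 → Y
I(8)−N(13)=-5≡21 → V
Y(24)−J(9)=15 → P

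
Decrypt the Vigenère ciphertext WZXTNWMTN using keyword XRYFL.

Repeat the key across the ciphertext: XRYFLXRYF
W(22)−X(23): -1≡25 → Z
Z(25)−R(17): 8 → I
X(23)−Y(24): -1≡25 → Z
T(19)−F(5): 14 → O
N(13)−L(11): 2 → C
W(22)−X(23): -1≡25 → Z
M(12)−R(17): -5≡21 → V
T(19)−Y(24): -5≡21 → V
N(13)−F(5): 8 → I

ZIZOCZVVI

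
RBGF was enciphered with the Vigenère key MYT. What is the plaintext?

Repeat the key across the ciphertext: MYTM
R(17)−M(12): 5 → F
B(1)−Y(24): -23≡3 → D
G(6)−T(19): -13≡13 → N
F(5)−M(12): -7≡19 → T

FDNT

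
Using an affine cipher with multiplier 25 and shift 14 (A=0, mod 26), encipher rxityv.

xrgvqt

r(17): 25·17+14=439≡23 → x
x(23): 25·23+14=589≡17 → r
i(8): 25·8+14=214≡6 → g
t(19): 25·19+14=489≡21 → v
y(24): 25·24+14=614≡16 → q
v(21): 25·21+14=539≡19 → t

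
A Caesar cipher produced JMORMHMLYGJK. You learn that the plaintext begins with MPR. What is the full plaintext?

MPRUPKPOBJMN

From the crib: J(9)−M(12)=-3≡23, so the shift is 23.
Subtract 23 from each ciphertext letter:
J(9): 9−23=-14≡12 → M
M(12): 12−23=-11≡15 → P
O(14): 14−23=-9≡17 → R
R(17): 17−23=-6≡20 → U
M(12): 12−23=-11≡15 → P
H(7): 7−23=-16≡10 → K
M(12): 12−23=-11≡15 → P
L(11): 11−23=-12≡14 → O
Y(24): 24−23=1 → B
G(6): 6−23=-17≡9 → J
J(9): 9−23=-14≡12 → M
K(10): 10−23=-13≡13 → N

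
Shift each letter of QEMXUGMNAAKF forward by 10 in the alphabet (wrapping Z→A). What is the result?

Q(16): 16+10=26≡0 → A
E(4): 4+10=14 → O
M(12): 12+10=22 → W
X(23): 23+10=33≡7 → H
U(20): 20+10=30≡4 → E
G(6): 6+10=16 → Q
M(12): 12+10=22 → W
N(13): 13+10=23 → X
A(0): 0+10=10 → K
A(0): 0+10=10 → K
K(10): 10+10=20 → U
F(5): 5+10=15 → P

AOWHEQWXKKUP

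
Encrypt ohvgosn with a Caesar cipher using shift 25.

ngufnrm

o(14): 14+25=39≡13 → n
h(7): 7+25=32≡6 → g
v(21): 21+25=46≡20 → u
g(6): 6+25=31≡5 → f
o(14): 14+25=39≡13 → n
s(18): 18+25=43≡17 → r
n(13): 13+25=38≡12 → m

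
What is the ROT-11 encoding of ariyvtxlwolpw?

lctjgeiwhzwah

a(0): 0+11=11 → l
r(17): 17+11=28≡2 → c
i(8): 8+11=19 → t
y(24): 24+11=35≡9 → j
v(21): 21+11=32≡6 → g
t(19): 19+11=30≡4 → e
x(23): 23+11=34≡8 → i
l(11): 11+11=22 → w
w(22): 22+11=33≡7 → h
o(14): 14+11=25 → z
l(11): 11+11=22 → w
p(15): 15+11=26≡0 → a
w(22): 22+11=33≡7 → h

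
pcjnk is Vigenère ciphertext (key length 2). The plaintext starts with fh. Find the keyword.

kv

Subtract each crib letter from the matching ciphertext letter (mod 26):
p(15)−f(5)=10 → k
c(2)−h(7)=-5≡21 → v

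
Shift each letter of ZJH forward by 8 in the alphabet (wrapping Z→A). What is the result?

Z(25): 25+8=33≡7 → H
J(9): 9+8=17 → R
H(7): 7+8=15 → P

HRP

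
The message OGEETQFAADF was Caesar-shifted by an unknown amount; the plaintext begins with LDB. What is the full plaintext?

From the crib: O(14)−L(11)=3, so the shift is 3.
Subtract 3 from each ciphertext letter:
O(14): 14−3=11 → L
G(6): 6−3=3 → D
E(4): 4−3=1 → B
E(4): 4−3=1 → B
T(19): 19−3=16 → Q
Q(16): 16−3=13 → N
F(5): 5−3=2 → C
A(0): 0−3=-3≡23 → X
A(0): 0−3=-3≡23 → X
D(3): 3−3=0 → A
F(5): 5−3=2 → C

LDBBQNCXXAC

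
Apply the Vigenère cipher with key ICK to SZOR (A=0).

ABYZ

Repeat the key across the message: ICKI
S(18)+I(8): 26≡0 → A
Z(25)+C(2): 27≡1 → B
O(14)+K(10): 24 → Y
R(17)+I(8): 25 → Z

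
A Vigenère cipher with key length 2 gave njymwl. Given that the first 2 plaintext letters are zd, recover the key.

Subtract each crib letter from the matching ciphertext letter (mod 26):
n(13)−z(25)=-12≡14 → o
j(9)−d(3)=6 → g

og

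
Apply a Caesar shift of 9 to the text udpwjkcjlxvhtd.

dmyfstlsugeqcm

u(20): 20+9=29≡3 → d
d(3): 3+9=12 → m
p(15): 15+9=24 → y
w(22): 22+9=31≡5 → f
j(9): 9+9=18 → s
k(10): 10+9=19 → t
c(2): 2+9=11 → l
j(9): 9+9=18 → s
l(11): 11+9=20 → u
x(23): 23+9=32≡6 → g
v(21): 21+9=30≡4 → e
h(7): 7+9=16 → q
t(19): 19+9=28≡2 → c
d(3): 3+9=12 → m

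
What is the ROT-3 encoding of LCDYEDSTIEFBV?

L(11): 11+3=14 → O
C(2): 2+3=5 → F
D(3): 3+3=6 → G
Y(24): 24+3=27≡1 → B
E(4): 4+3=7 → H
D(3): 3+3=6 → G
S(18): 18+3=21 → V
T(19): 19+3=22 → W
I(8): 8+3=11 → L
E(4): 4+3=7 → H
F(5): 5+3=8 → I
B(1): 1+3=4 → E
V(21): 21+3=24 → Y

OFGBHGVWLHIEY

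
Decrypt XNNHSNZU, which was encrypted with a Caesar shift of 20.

X(23): 23−20=3 → D
N(13): 13−20=-7≡19 → T
N(13): 13−20=-7≡19 → T
H(7): 7−20=-13≡13 → N
S(18): 18−20=-2≡24 → Y
N(13): 13−20=-7≡19 → T
Z(25): 25−20=5 → F
U(20): 20−20=0 → A

DTTNYTFA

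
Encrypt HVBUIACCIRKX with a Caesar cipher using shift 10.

H(7): 7+10=17 → R
V(21): 21+10=31≡5 → F
B(1): 1+10=11 → L
U(20): 20+10=30≡4 → E
I(8): 8+10=18 → S
A(0): 0+10=10 → K
C(2): 2+10=12 → M
C(2): 2+10=12 → M
I(8): 8+10=18 → S
R(17): 17+10=27≡1 → B
K(10): 10+10=20 → U
X(23): 23+10=33≡7 → H

RFLESKMMSBUH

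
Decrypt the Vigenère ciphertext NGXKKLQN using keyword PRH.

Repeat the key across the ciphertext: PRHPRHPR
N(13)−P(15): -2≡24 → Y
G(6)−R(17): -11≡15 → P
X(23)−H(7): 16 → Q
K(10)−P(15): -5≡21 → V
K(10)−R(17): -7≡19 → T
L(11)−H(7): 4 → E
Q(16)−P(15): 1 → B
N(13)−R(17): -4≡22 → W

YPQVTEBW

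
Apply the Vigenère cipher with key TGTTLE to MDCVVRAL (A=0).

Repeat the key across the message: TGTTLETG
M(12)+T(19): 31≡5 → F
D(3)+G(6): 9 → J
C(2)+T(19): 21 → V
V(21)+T(19): 40≡14 → O
V(21)+L(11): 32≡6 → G
R(17)+E(4): 21 → V
A(0)+T(19): 19 → T
L(11)+G(6): 17 → R

FJVOGVTR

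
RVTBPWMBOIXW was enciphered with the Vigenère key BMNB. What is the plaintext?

QJGAOKZANWKV

Repeat the key across the ciphertext: BMNBBMNBBMNB
R(17)−B(1): 16 → Q
V(21)−M(12): 9 → J
T(19)−N(13): 6 → G
B(1)−B(1): 0 → A
P(15)−B(1): 14 → O
W(22)−M(12): 10 → K
M(12)−N(13): -1≡25 → Z
B(1)−B(1): 0 → A
O(14)−B(1): 13 → N
I(8)−M(12): -4≡22 → W
X(23)−N(13): 10 → K
W(22)−B(1): 21 → V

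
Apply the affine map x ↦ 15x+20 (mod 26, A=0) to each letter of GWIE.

GMKC

G(6): 15·6+20=110≡6 → G
W(22): 15·22+20=350≡12 → M
I(8): 15·8+20=140≡10 → K
E(4): 15·4+20=80≡2 → C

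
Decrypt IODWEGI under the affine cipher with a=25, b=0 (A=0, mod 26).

SMXEWUS

The inverse of 25 mod 26 is 25, since 25·25=625≡1. Apply D(y)=25·(y−0) mod 26:
I(8): 25·(8−0)=200≡18 → S
O(14): 25·(14−0)=350≡12 → M
D(3): 25·(3−0)=75≡23 → X
W(22): 25·(22−0)=550≡4 → E
E(4): 25·(4−0)=100≡22 → W
G(6): 25·(6−0)=150≡20 → U
I(8): 25·(8−0)=200≡18 → S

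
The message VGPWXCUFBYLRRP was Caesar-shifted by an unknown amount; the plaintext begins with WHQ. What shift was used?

25

From the crib: V(21)−W(22)=-1≡25, so the shift is 25.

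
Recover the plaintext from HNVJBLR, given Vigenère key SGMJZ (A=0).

Repeat the key across the ciphertext: SGMJZSG
H(7)−S(18): -11≡15 → P
N(13)−G(6): 7 → H
V(21)−M(12): 9 → J
J(9)−J(9): 0 → A
B(1)−Z(25): -24≡2 → C
L(11)−S(18): -7≡19 → T
R(17)−G(6): 11 → L

PHJACTL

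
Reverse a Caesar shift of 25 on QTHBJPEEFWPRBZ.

Q(16): 16−25=-9≡17 → R
T(19): 19−25=-6≡20 → U
H(7): 7−25=-18≡8 → I
B(1): 1−25=-24≡2 → C
J(9): 9−25=-16≡10 → K
P(15): 15−25=-10≡16 → Q
E(4): 4−25=-21≡5 → F
E(4): 4−25=-21≡5 → F
F(5): 5−25=-20≡6 → G
W(22): 22−25=-3≡23 → X
P(15): 15−25=-10≡16 → Q
R(17): 17−25=-8≡18 → S
B(1): 1−25=-24≡2 → C
Z(25): 25−25=0 → A

RUICKQFFGXQSCA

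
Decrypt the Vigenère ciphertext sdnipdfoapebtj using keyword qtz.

ckoswepvbzlcdq

Repeat the key across the ciphertext: qtzqtzqtzqtzqt
s(18)−q(16): 2 → c
d(3)−t(19): -16≡10 → k
n(13)−z(25): -12≡14 → o
i(8)−q(16): -8≡18 → s
p(15)−t(19): -4≡22 → w
d(3)−z(25): -22≡4 → e
f(5)−q(16): -11≡15 → p
o(14)−t(19): -5≡21 → v
a(0)−z(25): -25≡1 → b
p(15)−q(16): -1≡25 → z
e(4)−t(19): -15≡11 → l
b(1)−z(25): -24≡2 → c
t(19)−q(16): 3 → d
j(9)−t(19): -10≡16 → q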